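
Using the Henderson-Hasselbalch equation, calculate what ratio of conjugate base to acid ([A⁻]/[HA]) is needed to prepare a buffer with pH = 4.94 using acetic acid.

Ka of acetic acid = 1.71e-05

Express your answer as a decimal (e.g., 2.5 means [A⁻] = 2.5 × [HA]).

pKa = -log(1.71e-05) = 4.7670. pH = pKa + log([A⁻]/[HA]), so log([A⁻]/[HA]) = pH − pKa = 4.94 − 4.7670 = 0.1730. [A⁻]/[HA] = 10^(0.1730) = 1.49

[A⁻]/[HA] = 1.49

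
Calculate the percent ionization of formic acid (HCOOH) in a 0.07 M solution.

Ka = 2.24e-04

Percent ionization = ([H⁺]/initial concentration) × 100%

Using Ka equilibrium: x² + Ka×x - Ka×C = 0. Solving: [H⁺] = 3.8494e-03. Percent = (3.8494e-03/0.07) × 100

Percent ionization = 5.5%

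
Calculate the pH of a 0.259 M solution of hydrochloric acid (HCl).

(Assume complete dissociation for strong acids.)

[H⁺] = 0.259 M for strong acid. pH = -log[H⁺] = -log(0.259)

pH = 0.59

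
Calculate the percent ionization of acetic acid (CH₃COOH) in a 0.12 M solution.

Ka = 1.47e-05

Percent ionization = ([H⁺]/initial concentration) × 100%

Using Ka equilibrium: x² + Ka×x - Ka×C = 0. Solving: [H⁺] = 1.3208e-03. Percent = (1.3208e-03/0.12) × 100

Percent ionization = 1.1%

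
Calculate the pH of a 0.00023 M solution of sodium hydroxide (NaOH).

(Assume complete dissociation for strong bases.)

[OH⁻] = 0.00023 M for strong base. pOH = -log[OH⁻] = 3.64, pH = 14 - pOH

pH = 10.36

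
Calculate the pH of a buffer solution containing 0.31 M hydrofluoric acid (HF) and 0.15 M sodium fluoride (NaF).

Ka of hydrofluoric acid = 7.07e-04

pKa = -log(7.07e-04) = 3.15. pH = pKa + log([A⁻]/[HA]) = 3.15 + log(0.15/0.31)

pH = 2.84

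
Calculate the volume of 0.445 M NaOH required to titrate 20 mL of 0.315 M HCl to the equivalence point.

At equivalence: moles acid = moles base. moles HCl = 0.315 × 20/1000 = 0.0063 mol. V_base = moles / 0.445 × 1000 = 14.2 mL.

V_{base} = 14.2 mL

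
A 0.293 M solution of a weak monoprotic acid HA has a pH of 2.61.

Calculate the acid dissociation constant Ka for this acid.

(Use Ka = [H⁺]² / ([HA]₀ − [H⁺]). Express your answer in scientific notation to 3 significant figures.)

[H⁺] = 10^(−pH) = 10^(−2.61) = 2.455e-03 M. For HA ⇌ H⁺ + A⁻, Ka = [H⁺][A⁻]/[HA] = [H⁺]² / ([HA]₀ − [H⁺]) = (2.455e-03)² / (0.293 − 2.455e-03) = 2.07e-05.

K_a = 2.07e-05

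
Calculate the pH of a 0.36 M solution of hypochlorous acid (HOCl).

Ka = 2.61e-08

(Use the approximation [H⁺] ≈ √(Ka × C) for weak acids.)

[H⁺] = √(Ka × C) = √(2.61e-08 × 0.36) = 9.6933e-05. pH = -log(9.6933e-05)

pH = 4.01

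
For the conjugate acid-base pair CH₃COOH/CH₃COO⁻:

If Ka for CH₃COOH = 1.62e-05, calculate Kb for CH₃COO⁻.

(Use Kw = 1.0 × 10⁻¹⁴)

For a conjugate pair Ka × Kb = Kw, so Kb = Kw/Ka = 1.0 × 10⁻¹⁴ / 1.62e-05 = 6.17e-10.

K_b = 6.17e-10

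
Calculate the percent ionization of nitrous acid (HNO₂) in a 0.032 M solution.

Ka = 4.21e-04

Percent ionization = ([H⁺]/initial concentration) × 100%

Using Ka equilibrium: x² + Ka×x - Ka×C = 0. Solving: [H⁺] = 3.4660e-03. Percent = (3.4660e-03/0.032) × 100

Percent ionization = 10.8%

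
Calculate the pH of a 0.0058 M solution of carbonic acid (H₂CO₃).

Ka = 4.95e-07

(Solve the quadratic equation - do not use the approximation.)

x² + Ka×x - Ka×C = 0. Using quadratic formula: [H⁺] = 5.3335e-05

pH = 4.27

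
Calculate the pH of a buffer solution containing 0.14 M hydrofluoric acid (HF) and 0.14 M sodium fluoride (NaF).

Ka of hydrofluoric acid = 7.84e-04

pKa = -log(7.84e-04) = 3.11. pH = pKa + log([A⁻]/[HA]) = 3.11 + log(0.14/0.14)

pH = 3.11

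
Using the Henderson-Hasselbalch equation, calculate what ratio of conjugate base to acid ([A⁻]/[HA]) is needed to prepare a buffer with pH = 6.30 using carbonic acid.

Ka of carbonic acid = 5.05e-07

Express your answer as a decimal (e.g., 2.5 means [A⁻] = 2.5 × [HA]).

pKa = -log(5.05e-07) = 6.2967. pH = pKa + log([A⁻]/[HA]), so log([A⁻]/[HA]) = pH − pKa = 6.30 − 6.2967 = 0.0033. [A⁻]/[HA] = 10^(0.0033) = 1.01

[A⁻]/[HA] = 1.01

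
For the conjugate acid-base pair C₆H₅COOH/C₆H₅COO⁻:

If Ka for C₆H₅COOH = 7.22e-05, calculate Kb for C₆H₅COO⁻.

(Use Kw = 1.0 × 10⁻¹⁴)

For a conjugate pair Ka × Kb = Kw, so Kb = Kw/Ka = 1.0 × 10⁻¹⁴ / 7.22e-05 = 1.39e-10.

K_b = 1.39e-10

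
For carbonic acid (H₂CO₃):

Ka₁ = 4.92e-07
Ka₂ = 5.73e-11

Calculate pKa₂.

pKa₂ = -log(Ka₂) = -log(5.73e-11) = 10.24.

pK_{a2} = 10.24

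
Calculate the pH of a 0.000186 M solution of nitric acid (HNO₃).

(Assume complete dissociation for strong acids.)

[H⁺] = 0.000186 M for strong acid. pH = -log[H⁺] = -log(0.000186)

pH = 3.73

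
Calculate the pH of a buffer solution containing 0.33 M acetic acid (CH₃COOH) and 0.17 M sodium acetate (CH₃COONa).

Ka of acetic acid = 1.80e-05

pKa = -log(1.80e-05) = 4.74. pH = pKa + log([A⁻]/[HA]) = 4.74 + log(0.17/0.33)

pH = 4.46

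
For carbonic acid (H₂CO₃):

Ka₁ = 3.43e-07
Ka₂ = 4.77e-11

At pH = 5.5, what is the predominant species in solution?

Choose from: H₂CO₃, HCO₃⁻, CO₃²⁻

pKa₁ = 6.46, pKa₂ = 10.32. For a polyprotic acid the predominant species crosses at each pKa: below pKa_n the protonated form dominates, above it the deprotonated form does. At pH = 5.5, the predominant species is H₂CO₃.

H₂CO₃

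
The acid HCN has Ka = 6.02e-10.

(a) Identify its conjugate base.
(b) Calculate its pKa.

(a) The conjugate base is formed by removing one H⁺ from HCN, giving CN⁻. (b) pKa = -log(Ka) = -log(6.02e-10) = 9.22.

Conjugate base: CN⁻; pK_a = 9.22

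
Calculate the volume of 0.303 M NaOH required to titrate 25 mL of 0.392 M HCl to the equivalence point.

At equivalence: moles acid = moles base. moles HCl = 0.392 × 25/1000 = 0.0098 mol. V_base = moles / 0.303 × 1000 = 32.3 mL.

V_{base} = 32.3 mL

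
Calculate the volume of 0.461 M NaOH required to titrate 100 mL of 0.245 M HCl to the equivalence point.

At equivalence: moles acid = moles base. moles HCl = 0.245 × 100/1000 = 0.0245 mol. V_base = moles / 0.461 × 1000 = 53.1 mL.

V_{base} = 53.1 mL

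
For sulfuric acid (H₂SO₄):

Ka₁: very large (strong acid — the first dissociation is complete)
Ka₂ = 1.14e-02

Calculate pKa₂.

pKa₂ = -log(Ka₂) = -log(1.14e-02) = 1.94.

pK_{a2} = 1.94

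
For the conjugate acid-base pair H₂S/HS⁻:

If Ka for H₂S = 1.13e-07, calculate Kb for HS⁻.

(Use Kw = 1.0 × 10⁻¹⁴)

For a conjugate pair Ka × Kb = Kw, so Kb = Kw/Ka = 1.0 × 10⁻¹⁴ / 1.13e-07 = 8.85e-08.

K_b = 8.85e-08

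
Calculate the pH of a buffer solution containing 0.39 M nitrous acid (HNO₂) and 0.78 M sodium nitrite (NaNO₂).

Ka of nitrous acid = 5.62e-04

pKa = -log(5.62e-04) = 3.25. pH = pKa + log([A⁻]/[HA]) = 3.25 + log(0.78/0.39)

pH = 3.55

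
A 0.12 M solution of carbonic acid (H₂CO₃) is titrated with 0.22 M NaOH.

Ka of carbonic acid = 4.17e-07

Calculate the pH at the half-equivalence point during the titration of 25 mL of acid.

At half-equivalence [HA] = [A⁻], so Henderson-Hasselbalch gives pH = pKa = -log(4.17e-07) = 6.38.

pH = pKa = 6.38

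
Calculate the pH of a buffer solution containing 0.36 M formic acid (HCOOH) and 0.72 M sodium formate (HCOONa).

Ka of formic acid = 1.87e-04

pKa = -log(1.87e-04) = 3.73. pH = pKa + log([A⁻]/[HA]) = 3.73 + log(0.72/0.36)

pH = 4.03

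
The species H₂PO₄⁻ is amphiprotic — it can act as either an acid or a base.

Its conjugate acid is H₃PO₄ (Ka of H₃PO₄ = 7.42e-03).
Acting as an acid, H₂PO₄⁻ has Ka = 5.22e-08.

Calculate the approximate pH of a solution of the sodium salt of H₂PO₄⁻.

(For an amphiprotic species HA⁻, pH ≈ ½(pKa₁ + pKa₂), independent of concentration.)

pKa₁ = -log(7.42e-03) = 2.13; pKa₂ = -log(5.22e-08) = 7.28. For an amphiprotic species, pH ≈ ½(pKa₁ + pKa₂) = ½(2.13 + 7.28) = 4.71.

pH = 4.71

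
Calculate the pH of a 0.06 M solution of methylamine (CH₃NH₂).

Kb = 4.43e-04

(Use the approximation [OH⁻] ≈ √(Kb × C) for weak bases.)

[OH⁻] = √(Kb × C) = √(4.43e-04 × 0.06) = 5.1556e-03. pOH = 2.29, pH = 14 - pOH

pH = 11.71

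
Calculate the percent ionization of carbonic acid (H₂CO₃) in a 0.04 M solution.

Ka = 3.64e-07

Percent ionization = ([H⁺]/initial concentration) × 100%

Using Ka equilibrium: x² + Ka×x - Ka×C = 0. Solving: [H⁺] = 1.2048e-04. Percent = (1.2048e-04/0.04) × 100

Percent ionization = 0.301%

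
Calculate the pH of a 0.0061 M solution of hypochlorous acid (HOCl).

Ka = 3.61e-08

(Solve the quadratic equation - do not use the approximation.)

x² + Ka×x - Ka×C = 0. Using quadratic formula: [H⁺] = 1.4821e-05

pH = 4.83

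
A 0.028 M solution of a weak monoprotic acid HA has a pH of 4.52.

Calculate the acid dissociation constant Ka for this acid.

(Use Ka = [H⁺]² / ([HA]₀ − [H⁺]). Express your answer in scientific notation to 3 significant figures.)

[H⁺] = 10^(−pH) = 10^(−4.52) = 3.020e-05 M. For HA ⇌ H⁺ + A⁻, Ka = [H⁺][A⁻]/[HA] = [H⁺]² / ([HA]₀ − [H⁺]) = (3.020e-05)² / (0.028 − 3.020e-05) = 3.26e-08.

K_a = 3.26e-08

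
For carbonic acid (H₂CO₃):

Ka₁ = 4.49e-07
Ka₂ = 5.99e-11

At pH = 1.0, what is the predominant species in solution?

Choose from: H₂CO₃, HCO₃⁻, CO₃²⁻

pKa₁ = 6.35, pKa₂ = 10.22. For a polyprotic acid the predominant species crosses at each pKa: below pKa_n the protonated form dominates, above it the deprotonated form does. At pH = 1.0, the predominant species is H₂CO₃.

H₂CO₃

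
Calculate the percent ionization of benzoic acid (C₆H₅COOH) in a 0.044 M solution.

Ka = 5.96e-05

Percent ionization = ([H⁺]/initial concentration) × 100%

Using Ka equilibrium: x² + Ka×x - Ka×C = 0. Solving: [H⁺] = 1.5899e-03. Percent = (1.5899e-03/0.044) × 100

Percent ionization = 3.61%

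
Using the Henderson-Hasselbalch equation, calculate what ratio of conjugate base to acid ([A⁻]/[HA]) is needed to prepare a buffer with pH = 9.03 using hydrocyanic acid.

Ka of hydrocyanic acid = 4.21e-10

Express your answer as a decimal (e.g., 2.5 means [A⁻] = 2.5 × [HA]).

pKa = -log(4.21e-10) = 9.3757. pH = pKa + log([A⁻]/[HA]), so log([A⁻]/[HA]) = pH − pKa = 9.03 − 9.3757 = -0.3457. [A⁻]/[HA] = 10^(-0.3457) = 0.451

[A⁻]/[HA] = 0.451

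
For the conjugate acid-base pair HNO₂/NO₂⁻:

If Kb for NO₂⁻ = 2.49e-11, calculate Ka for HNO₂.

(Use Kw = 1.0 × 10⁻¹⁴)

For a conjugate pair Ka × Kb = Kw, so Ka = Kw/Kb = 1.0 × 10⁻¹⁴ / 2.49e-11 = 4.02e-04.

K_a = 4.02e-04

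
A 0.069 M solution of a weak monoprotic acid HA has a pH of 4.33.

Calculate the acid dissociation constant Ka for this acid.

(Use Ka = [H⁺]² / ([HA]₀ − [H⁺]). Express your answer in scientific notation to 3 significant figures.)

[H⁺] = 10^(−pH) = 10^(−4.33) = 4.677e-05 M. For HA ⇌ H⁺ + A⁻, Ka = [H⁺][A⁻]/[HA] = [H⁺]² / ([HA]₀ − [H⁺]) = (4.677e-05)² / (0.069 − 4.677e-05) = 3.17e-08.

K_a = 3.17e-08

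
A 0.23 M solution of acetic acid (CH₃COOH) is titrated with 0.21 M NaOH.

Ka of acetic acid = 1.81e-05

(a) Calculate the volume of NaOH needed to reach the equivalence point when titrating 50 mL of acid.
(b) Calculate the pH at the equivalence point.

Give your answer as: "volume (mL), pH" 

moles acid = 0.23 × 50/1000 = 0.0115 mol; V_base = moles/0.21 × 1000 = 54.8 mL. At equivalence only the conjugate base is present: [A⁻] = 0.0115/0.105 = 1.0977e-01 M. Kb = Kw/Ka = 5.52e-10; [OH⁻] = √(Kb × [A⁻]) = 7.7877e-06; pOH = 5.11; pH = 14 - pOH = 8.89.

V = 54.8 mL, pH = 8.89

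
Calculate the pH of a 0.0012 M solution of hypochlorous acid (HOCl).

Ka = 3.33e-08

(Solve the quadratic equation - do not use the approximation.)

x² + Ka×x - Ka×C = 0. Using quadratic formula: [H⁺] = 6.3048e-06

pH = 5.20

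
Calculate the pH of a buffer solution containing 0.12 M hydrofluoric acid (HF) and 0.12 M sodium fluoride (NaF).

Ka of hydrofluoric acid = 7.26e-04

pKa = -log(7.26e-04) = 3.14. pH = pKa + log([A⁻]/[HA]) = 3.14 + log(0.12/0.12)

pH = 3.14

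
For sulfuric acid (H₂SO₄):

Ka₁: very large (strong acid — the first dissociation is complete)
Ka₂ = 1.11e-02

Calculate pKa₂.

pKa₂ = -log(Ka₂) = -log(1.11e-02) = 1.95.

pK_{a2} = 1.95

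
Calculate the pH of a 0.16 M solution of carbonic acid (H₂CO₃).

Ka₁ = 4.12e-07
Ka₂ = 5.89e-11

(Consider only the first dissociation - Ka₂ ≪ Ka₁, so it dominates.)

First dissociation dominates. From Ka₁ = [H⁺][HA⁻]/[H₂A], x² + Ka₁·x − Ka₁·C = 0 with C = 0.16 M and Ka₁ = 4.12e-07. Solving: [H⁺] = (−Ka₁ + √(Ka₁² + 4·Ka₁·C)) / 2 = 2.5654e-04 M. pH = -log(2.5654e-04) = 3.59.

pH = 3.59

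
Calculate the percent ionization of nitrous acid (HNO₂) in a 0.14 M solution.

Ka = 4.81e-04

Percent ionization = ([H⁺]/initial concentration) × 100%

Using Ka equilibrium: x² + Ka×x - Ka×C = 0. Solving: [H⁺] = 7.9691e-03. Percent = (7.9691e-03/0.14) × 100

Percent ionization = 5.69%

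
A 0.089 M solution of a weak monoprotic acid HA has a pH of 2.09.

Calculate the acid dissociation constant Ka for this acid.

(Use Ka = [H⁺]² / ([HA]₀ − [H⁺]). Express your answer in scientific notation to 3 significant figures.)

[H⁺] = 10^(−pH) = 10^(−2.09) = 8.128e-03 M. For HA ⇌ H⁺ + A⁻, Ka = [H⁺][A⁻]/[HA] = [H⁺]² / ([HA]₀ − [H⁺]) = (8.128e-03)² / (0.089 − 8.128e-03) = 8.17e-04.

K_a = 8.17e-04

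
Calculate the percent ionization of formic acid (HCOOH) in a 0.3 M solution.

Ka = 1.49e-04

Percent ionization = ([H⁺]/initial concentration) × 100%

Using Ka equilibrium: x² + Ka×x - Ka×C = 0. Solving: [H⁺] = 6.6117e-03. Percent = (6.6117e-03/0.3) × 100

Percent ionization = 2.2%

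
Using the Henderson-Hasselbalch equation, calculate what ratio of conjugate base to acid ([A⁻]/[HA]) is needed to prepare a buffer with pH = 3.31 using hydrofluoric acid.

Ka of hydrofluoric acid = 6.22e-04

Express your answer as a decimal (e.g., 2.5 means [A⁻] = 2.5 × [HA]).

pKa = -log(6.22e-04) = 3.2062. pH = pKa + log([A⁻]/[HA]), so log([A⁻]/[HA]) = pH − pKa = 3.31 − 3.2062 = 0.1038. [A⁻]/[HA] = 10^(0.1038) = 1.27

[A⁻]/[HA] = 1.27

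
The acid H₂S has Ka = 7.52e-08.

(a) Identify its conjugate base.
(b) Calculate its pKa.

(a) The conjugate base is formed by removing one H⁺ from H₂S, giving HS⁻. (b) pKa = -log(Ka) = -log(7.52e-08) = 7.12.

Conjugate base: HS⁻; pK_a = 7.12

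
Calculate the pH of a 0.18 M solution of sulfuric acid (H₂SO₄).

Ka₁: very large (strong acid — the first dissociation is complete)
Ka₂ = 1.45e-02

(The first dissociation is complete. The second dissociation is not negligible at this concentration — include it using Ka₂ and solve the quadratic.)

First dissociation is complete: [H⁺]₀ = [HSO₄⁻]₀ = C = 0.18 M. Second dissociation HSO₄⁻ ⇌ H⁺ + SO₄²⁻: let x = [SO₄²⁻]. Ka₂ = (C + x)·x / (C − x) = 1.45e-02 → x² + (C + Ka₂)·x − Ka₂·C = 0 → x² + 0.19450·x − 2.610e-03 = 0. x = (−0.19450 + √(0.19450² + 4 × 2.610e-03)) / 2 = 1.2602e-02 M. [H⁺] = C + x = 0.18 + 1.2602e-02 = 1.9260e-01 M. pH = -log(1.9260e-01) = 0.72.

pH = 0.72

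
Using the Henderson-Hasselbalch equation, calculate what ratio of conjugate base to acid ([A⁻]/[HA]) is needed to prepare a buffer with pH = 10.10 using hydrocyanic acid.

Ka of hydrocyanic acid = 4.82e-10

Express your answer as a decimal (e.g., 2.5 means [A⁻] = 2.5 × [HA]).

pKa = -log(4.82e-10) = 9.3170. pH = pKa + log([A⁻]/[HA]), so log([A⁻]/[HA]) = pH − pKa = 10.10 − 9.3170 = 0.7830. [A⁻]/[HA] = 10^(0.7830) = 6.07

[A⁻]/[HA] = 6.07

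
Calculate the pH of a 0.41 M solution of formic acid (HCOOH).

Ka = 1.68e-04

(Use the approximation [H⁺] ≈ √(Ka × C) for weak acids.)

[H⁺] = √(Ka × C) = √(1.68e-04 × 0.41) = 8.2994e-03. pH = -log(8.2994e-03)

pH = 2.08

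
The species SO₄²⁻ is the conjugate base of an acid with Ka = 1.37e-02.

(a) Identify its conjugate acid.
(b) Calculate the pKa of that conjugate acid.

(a) The conjugate acid is formed by adding one H⁺ to SO₄²⁻, giving HSO₄⁻. (b) pKa = -log(Ka) = -log(1.37e-02) = 1.86.

Conjugate acid: HSO₄⁻; pK_a = 1.86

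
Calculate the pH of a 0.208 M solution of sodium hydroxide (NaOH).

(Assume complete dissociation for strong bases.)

[OH⁻] = 0.208 M for strong base. pOH = -log[OH⁻] = 0.68, pH = 14 - pOH

pH = 13.32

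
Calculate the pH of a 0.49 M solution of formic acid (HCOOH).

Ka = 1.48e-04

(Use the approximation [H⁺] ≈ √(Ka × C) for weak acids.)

[H⁺] = √(Ka × C) = √(1.48e-04 × 0.49) = 8.5159e-03. pH = -log(8.5159e-03)

pH = 2.07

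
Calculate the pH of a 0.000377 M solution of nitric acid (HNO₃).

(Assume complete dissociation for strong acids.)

[H⁺] = 0.000377 M for strong acid. pH = -log[H⁺] = -log(0.000377)

pH = 3.42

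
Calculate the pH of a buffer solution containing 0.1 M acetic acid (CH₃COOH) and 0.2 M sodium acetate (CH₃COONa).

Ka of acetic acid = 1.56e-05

pKa = -log(1.56e-05) = 4.81. pH = pKa + log([A⁻]/[HA]) = 4.81 + log(0.2/0.1)

pH = 5.11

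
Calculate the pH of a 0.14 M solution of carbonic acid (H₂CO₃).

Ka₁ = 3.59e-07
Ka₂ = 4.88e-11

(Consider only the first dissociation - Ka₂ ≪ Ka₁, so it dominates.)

First dissociation dominates. From Ka₁ = [H⁺][HA⁻]/[H₂A], x² + Ka₁·x − Ka₁·C = 0 with C = 0.14 M and Ka₁ = 3.59e-07. Solving: [H⁺] = (−Ka₁ + √(Ka₁² + 4·Ka₁·C)) / 2 = 2.2401e-04 M. pH = -log(2.2401e-04) = 3.65.

pH = 3.65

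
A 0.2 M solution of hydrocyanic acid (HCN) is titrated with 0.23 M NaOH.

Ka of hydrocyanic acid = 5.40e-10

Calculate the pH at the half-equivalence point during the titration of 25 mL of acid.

At half-equivalence [HA] = [A⁻], so Henderson-Hasselbalch gives pH = pKa = -log(5.40e-10) = 9.27.

pH = pKa = 9.27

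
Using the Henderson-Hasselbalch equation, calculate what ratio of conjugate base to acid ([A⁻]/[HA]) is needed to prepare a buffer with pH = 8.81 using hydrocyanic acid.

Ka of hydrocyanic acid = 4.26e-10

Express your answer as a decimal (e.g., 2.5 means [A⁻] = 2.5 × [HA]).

pKa = -log(4.26e-10) = 9.3706. pH = pKa + log([A⁻]/[HA]), so log([A⁻]/[HA]) = pH − pKa = 8.81 − 9.3706 = -0.5606. [A⁻]/[HA] = 10^(-0.5606) = 0.275

[A⁻]/[HA] = 0.275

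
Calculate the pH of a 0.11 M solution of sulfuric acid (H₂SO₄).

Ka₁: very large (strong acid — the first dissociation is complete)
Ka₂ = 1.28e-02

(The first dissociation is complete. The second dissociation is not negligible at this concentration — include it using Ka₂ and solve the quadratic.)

First dissociation is complete: [H⁺]₀ = [HSO₄⁻]₀ = C = 0.11 M. Second dissociation HSO₄⁻ ⇌ H⁺ + SO₄²⁻: let x = [SO₄²⁻]. Ka₂ = (C + x)·x / (C − x) = 1.28e-02 → x² + (C + Ka₂)·x − Ka₂·C = 0 → x² + 0.12280·x − 1.408e-03 = 0. x = (−0.12280 + √(0.12280² + 4 × 1.408e-03)) / 2 = 1.0558e-02 M. [H⁺] = C + x = 0.11 + 1.0558e-02 = 1.2056e-01 M. pH = -log(1.2056e-01) = 0.92.

pH = 0.92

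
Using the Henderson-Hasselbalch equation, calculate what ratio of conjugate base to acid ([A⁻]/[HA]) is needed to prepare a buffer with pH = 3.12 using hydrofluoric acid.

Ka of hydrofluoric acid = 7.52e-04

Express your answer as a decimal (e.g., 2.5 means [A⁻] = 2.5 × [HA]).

pKa = -log(7.52e-04) = 3.1238. pH = pKa + log([A⁻]/[HA]), so log([A⁻]/[HA]) = pH − pKa = 3.12 − 3.1238 = -0.0038. [A⁻]/[HA] = 10^(-0.0038) = 0.991

[A⁻]/[HA] = 0.991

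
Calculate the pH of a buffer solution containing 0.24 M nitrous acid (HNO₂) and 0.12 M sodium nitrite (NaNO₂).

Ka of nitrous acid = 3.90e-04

pKa = -log(3.90e-04) = 3.41. pH = pKa + log([A⁻]/[HA]) = 3.41 + log(0.12/0.24)

pH = 3.11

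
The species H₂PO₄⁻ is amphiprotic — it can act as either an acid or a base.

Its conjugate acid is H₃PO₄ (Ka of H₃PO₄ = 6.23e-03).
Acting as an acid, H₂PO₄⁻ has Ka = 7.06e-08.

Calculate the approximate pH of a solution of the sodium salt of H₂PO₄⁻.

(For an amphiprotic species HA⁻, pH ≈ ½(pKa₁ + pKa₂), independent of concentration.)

pKa₁ = -log(6.23e-03) = 2.21; pKa₂ = -log(7.06e-08) = 7.15. For an amphiprotic species, pH ≈ ½(pKa₁ + pKa₂) = ½(2.21 + 7.15) = 4.68.

pH = 4.68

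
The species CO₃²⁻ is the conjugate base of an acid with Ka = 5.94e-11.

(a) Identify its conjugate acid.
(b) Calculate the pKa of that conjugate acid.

(a) The conjugate acid is formed by adding one H⁺ to CO₃²⁻, giving HCO₃⁻. (b) pKa = -log(Ka) = -log(5.94e-11) = 10.23.

Conjugate acid: HCO₃⁻; pK_a = 10.23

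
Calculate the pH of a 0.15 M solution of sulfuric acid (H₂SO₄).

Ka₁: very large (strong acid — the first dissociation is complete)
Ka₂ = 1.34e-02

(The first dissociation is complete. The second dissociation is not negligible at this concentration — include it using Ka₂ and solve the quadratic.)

First dissociation is complete: [H⁺]₀ = [HSO₄⁻]₀ = C = 0.15 M. Second dissociation HSO₄⁻ ⇌ H⁺ + SO₄²⁻: let x = [SO₄²⁻]. Ka₂ = (C + x)·x / (C − x) = 1.34e-02 → x² + (C + Ka₂)·x − Ka₂·C = 0 → x² + 0.16340·x − 2.010e-03 = 0. x = (−0.16340 + √(0.16340² + 4 × 2.010e-03)) / 2 = 1.1493e-02 M. [H⁺] = C + x = 0.15 + 1.1493e-02 = 1.6149e-01 M. pH = -log(1.6149e-01) = 0.79.

pH = 0.79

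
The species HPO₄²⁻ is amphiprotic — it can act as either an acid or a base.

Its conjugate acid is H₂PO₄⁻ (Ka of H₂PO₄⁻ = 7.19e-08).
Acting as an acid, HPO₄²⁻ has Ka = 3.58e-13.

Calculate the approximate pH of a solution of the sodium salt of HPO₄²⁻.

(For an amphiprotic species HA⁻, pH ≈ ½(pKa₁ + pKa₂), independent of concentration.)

pKa₁ = -log(7.19e-08) = 7.14; pKa₂ = -log(3.58e-13) = 12.45. For an amphiprotic species, pH ≈ ½(pKa₁ + pKa₂) = ½(7.14 + 12.45) = 9.79.

pH = 9.79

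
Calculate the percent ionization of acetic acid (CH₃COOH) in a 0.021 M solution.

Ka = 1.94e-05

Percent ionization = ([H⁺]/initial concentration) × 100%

Using Ka equilibrium: x² + Ka×x - Ka×C = 0. Solving: [H⁺] = 6.2865e-04. Percent = (6.2865e-04/0.021) × 100

Percent ionization = 2.99%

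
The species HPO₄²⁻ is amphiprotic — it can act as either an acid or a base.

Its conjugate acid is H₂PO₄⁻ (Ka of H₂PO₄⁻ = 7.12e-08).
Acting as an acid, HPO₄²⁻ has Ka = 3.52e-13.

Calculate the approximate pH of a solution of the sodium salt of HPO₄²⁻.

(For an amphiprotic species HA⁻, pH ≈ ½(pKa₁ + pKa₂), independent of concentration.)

pKa₁ = -log(7.12e-08) = 7.15; pKa₂ = -log(3.52e-13) = 12.45. For an amphiprotic species, pH ≈ ½(pKa₁ + pKa₂) = ½(7.15 + 12.45) = 9.80.

pH = 9.80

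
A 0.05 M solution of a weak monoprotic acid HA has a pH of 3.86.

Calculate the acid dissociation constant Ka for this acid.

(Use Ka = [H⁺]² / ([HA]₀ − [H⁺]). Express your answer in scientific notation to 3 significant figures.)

[H⁺] = 10^(−pH) = 10^(−3.86) = 1.380e-04 M. For HA ⇌ H⁺ + A⁻, Ka = [H⁺][A⁻]/[HA] = [H⁺]² / ([HA]₀ − [H⁺]) = (1.380e-04)² / (0.05 − 1.380e-04) = 3.82e-07.

K_a = 3.82e-07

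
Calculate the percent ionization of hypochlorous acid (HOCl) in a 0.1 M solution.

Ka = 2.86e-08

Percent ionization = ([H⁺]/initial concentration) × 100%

Using Ka equilibrium: x² + Ka×x - Ka×C = 0. Solving: [H⁺] = 5.3465e-05. Percent = (5.3465e-05/0.1) × 100

Percent ionization = 0.0535%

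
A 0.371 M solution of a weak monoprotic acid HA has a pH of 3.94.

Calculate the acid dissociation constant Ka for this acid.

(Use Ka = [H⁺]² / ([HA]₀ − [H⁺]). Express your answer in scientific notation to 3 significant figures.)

[H⁺] = 10^(−pH) = 10^(−3.94) = 1.148e-04 M. For HA ⇌ H⁺ + A⁻, Ka = [H⁺][A⁻]/[HA] = [H⁺]² / ([HA]₀ − [H⁺]) = (1.148e-04)² / (0.371 − 1.148e-04) = 3.55e-08.

K_a = 3.55e-08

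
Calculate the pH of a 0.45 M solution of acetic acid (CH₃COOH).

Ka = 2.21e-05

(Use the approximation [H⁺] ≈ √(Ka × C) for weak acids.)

[H⁺] = √(Ka × C) = √(2.21e-05 × 0.45) = 3.1536e-03. pH = -log(3.1536e-03)

pH = 2.50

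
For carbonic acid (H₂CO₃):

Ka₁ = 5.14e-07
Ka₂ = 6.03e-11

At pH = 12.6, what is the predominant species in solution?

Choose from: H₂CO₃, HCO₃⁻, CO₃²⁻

pKa₁ = 6.29, pKa₂ = 10.22. For a polyprotic acid the predominant species crosses at each pKa: below pKa_n the protonated form dominates, above it the deprotonated form does. At pH = 12.6, the predominant species is CO₃²⁻.

CO₃²⁻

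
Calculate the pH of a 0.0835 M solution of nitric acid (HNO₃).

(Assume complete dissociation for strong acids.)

[H⁺] = 0.0835 M for strong acid. pH = -log[H⁺] = -log(0.0835)

pH = 1.08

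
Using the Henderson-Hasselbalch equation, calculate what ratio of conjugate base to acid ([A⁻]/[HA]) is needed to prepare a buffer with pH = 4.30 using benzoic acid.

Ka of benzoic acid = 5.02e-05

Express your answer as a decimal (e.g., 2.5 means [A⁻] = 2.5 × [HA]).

pKa = -log(5.02e-05) = 4.2993. pH = pKa + log([A⁻]/[HA]), so log([A⁻]/[HA]) = pH − pKa = 4.30 − 4.2993 = 0.0007. [A⁻]/[HA] = 10^(0.0007) = 1.00

[A⁻]/[HA] = 1.00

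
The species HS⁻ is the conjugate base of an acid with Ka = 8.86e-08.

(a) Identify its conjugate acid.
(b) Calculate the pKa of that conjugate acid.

(a) The conjugate acid is formed by adding one H⁺ to HS⁻, giving H₂S. (b) pKa = -log(Ka) = -log(8.86e-08) = 7.05.

Conjugate acid: H₂S; pK_a = 7.05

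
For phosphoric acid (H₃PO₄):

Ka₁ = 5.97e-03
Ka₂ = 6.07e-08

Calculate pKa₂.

pKa₂ = -log(Ka₂) = -log(6.07e-08) = 7.22.

pK_{a2} = 7.22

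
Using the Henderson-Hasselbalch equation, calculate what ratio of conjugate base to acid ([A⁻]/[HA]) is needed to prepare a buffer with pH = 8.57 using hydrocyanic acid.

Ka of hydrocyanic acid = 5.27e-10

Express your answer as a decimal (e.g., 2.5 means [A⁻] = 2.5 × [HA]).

pKa = -log(5.27e-10) = 9.2782. pH = pKa + log([A⁻]/[HA]), so log([A⁻]/[HA]) = pH − pKa = 8.57 − 9.2782 = -0.7082. [A⁻]/[HA] = 10^(-0.7082) = 0.196

[A⁻]/[HA] = 0.196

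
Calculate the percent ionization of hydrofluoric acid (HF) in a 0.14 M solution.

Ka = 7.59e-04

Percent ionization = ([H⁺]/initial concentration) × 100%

Using Ka equilibrium: x² + Ka×x - Ka×C = 0. Solving: [H⁺] = 9.9357e-03. Percent = (9.9357e-03/0.14) × 100

Percent ionization = 7.1%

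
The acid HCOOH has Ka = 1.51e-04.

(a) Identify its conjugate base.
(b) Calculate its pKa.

(a) The conjugate base is formed by removing one H⁺ from HCOOH, giving HCOO⁻. (b) pKa = -log(Ka) = -log(1.51e-04) = 3.82.

Conjugate base: HCOO⁻; pK_a = 3.82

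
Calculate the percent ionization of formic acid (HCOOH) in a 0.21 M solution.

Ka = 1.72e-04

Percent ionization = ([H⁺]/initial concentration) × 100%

Using Ka equilibrium: x² + Ka×x - Ka×C = 0. Solving: [H⁺] = 5.9246e-03. Percent = (5.9246e-03/0.21) × 100

Percent ionization = 2.82%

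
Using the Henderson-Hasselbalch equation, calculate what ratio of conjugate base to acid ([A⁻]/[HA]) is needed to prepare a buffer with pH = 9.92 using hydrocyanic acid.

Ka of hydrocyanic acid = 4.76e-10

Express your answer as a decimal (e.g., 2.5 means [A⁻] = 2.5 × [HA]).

pKa = -log(4.76e-10) = 9.3224. pH = pKa + log([A⁻]/[HA]), so log([A⁻]/[HA]) = pH − pKa = 9.92 − 9.3224 = 0.5976. [A⁻]/[HA] = 10^(0.5976) = 3.96

[A⁻]/[HA] = 3.96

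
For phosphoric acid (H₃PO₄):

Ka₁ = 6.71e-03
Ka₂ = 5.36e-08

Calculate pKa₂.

pKa₂ = -log(Ka₂) = -log(5.36e-08) = 7.27.

pK_{a2} = 7.27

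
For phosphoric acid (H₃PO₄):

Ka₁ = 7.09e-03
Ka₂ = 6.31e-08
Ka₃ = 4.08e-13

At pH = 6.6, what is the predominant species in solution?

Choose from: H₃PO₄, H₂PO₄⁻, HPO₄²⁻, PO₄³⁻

pKa₁ = 2.15, pKa₂ = 7.20, pKa₃ = 12.39. For a polyprotic acid the predominant species crosses at each pKa: below pKa_n the protonated form dominates, above it the deprotonated form does. At pH = 6.6, the predominant species is H₂PO₄⁻.

H₂PO₄⁻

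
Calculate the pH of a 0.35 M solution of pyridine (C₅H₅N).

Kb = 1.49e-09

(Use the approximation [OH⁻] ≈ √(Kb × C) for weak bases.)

[OH⁻] = √(Kb × C) = √(1.49e-09 × 0.35) = 2.2836e-05. pOH = 4.64, pH = 14 - pOH

pH = 9.36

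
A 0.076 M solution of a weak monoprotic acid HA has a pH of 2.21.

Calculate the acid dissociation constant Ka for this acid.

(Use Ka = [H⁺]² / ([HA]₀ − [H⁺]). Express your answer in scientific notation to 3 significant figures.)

[H⁺] = 10^(−pH) = 10^(−2.21) = 6.166e-03 M. For HA ⇌ H⁺ + A⁻, Ka = [H⁺][A⁻]/[HA] = [H⁺]² / ([HA]₀ − [H⁺]) = (6.166e-03)² / (0.076 − 6.166e-03) = 5.44e-04.

K_a = 5.44e-04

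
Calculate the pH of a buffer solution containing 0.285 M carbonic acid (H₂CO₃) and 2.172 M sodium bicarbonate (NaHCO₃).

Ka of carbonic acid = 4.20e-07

pKa = -log(4.20e-07) = 6.38. pH = pKa + log([A⁻]/[HA]) = 6.38 + log(2.172/0.285)

pH = 7.26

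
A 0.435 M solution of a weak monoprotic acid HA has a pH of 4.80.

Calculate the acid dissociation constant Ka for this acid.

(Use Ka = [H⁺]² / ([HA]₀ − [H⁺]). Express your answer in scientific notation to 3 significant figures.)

[H⁺] = 10^(−pH) = 10^(−4.80) = 1.585e-05 M. For HA ⇌ H⁺ + A⁻, Ka = [H⁺][A⁻]/[HA] = [H⁺]² / ([HA]₀ − [H⁺]) = (1.585e-05)² / (0.435 − 1.585e-05) = 5.77e-10.

K_a = 5.77e-10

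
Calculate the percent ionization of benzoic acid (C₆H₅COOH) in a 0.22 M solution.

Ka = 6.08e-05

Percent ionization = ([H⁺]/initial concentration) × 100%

Using Ka equilibrium: x² + Ka×x - Ka×C = 0. Solving: [H⁺] = 3.6270e-03. Percent = (3.6270e-03/0.22) × 100

Percent ionization = 1.65%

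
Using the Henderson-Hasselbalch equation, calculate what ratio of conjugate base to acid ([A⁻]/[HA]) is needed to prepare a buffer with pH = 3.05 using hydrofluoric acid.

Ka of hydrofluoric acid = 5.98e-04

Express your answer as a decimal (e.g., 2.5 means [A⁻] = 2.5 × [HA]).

pKa = -log(5.98e-04) = 3.2233. pH = pKa + log([A⁻]/[HA]), so log([A⁻]/[HA]) = pH − pKa = 3.05 − 3.2233 = -0.1733. [A⁻]/[HA] = 10^(-0.1733) = 0.671

[A⁻]/[HA] = 0.671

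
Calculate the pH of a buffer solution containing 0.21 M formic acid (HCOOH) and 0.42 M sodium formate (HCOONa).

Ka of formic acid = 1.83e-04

pKa = -log(1.83e-04) = 3.74. pH = pKa + log([A⁻]/[HA]) = 3.74 + log(0.42/0.21)

pH = 4.04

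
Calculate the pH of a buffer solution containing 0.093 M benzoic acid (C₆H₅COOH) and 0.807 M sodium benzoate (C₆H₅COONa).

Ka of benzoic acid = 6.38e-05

pKa = -log(6.38e-05) = 4.20. pH = pKa + log([A⁻]/[HA]) = 4.20 + log(0.807/0.093)

pH = 5.13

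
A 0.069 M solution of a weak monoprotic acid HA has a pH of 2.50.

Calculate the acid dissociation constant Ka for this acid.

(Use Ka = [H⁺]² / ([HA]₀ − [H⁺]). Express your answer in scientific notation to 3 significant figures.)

[H⁺] = 10^(−pH) = 10^(−2.50) = 3.162e-03 M. For HA ⇌ H⁺ + A⁻, Ka = [H⁺][A⁻]/[HA] = [H⁺]² / ([HA]₀ − [H⁺]) = (3.162e-03)² / (0.069 − 3.162e-03) = 1.52e-04.

K_a = 1.52e-04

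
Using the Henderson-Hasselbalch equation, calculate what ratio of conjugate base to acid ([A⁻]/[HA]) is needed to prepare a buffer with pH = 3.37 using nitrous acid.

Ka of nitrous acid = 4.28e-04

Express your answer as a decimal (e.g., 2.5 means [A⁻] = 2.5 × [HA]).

pKa = -log(4.28e-04) = 3.3686. pH = pKa + log([A⁻]/[HA]), so log([A⁻]/[HA]) = pH − pKa = 3.37 − 3.3686 = 0.0014. [A⁻]/[HA] = 10^(0.0014) = 1.00

[A⁻]/[HA] = 1.00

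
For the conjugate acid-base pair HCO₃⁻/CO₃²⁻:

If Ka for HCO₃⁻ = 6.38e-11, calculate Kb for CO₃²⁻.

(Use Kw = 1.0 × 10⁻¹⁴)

For a conjugate pair Ka × Kb = Kw, so Kb = Kw/Ka = 1.0 × 10⁻¹⁴ / 6.38e-11 = 1.57e-04.

K_b = 1.57e-04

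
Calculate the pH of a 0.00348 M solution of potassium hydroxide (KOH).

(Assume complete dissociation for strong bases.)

[OH⁻] = 0.00348 M for strong base. pOH = -log[OH⁻] = 2.46, pH = 14 - pOH

pH = 11.54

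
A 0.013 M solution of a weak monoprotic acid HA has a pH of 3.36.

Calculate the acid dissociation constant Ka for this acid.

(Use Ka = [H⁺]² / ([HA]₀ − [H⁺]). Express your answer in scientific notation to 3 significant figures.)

[H⁺] = 10^(−pH) = 10^(−3.36) = 4.365e-04 M. For HA ⇌ H⁺ + A⁻, Ka = [H⁺][A⁻]/[HA] = [H⁺]² / ([HA]₀ − [H⁺]) = (4.365e-04)² / (0.013 − 4.365e-04) = 1.52e-05.

K_a = 1.52e-05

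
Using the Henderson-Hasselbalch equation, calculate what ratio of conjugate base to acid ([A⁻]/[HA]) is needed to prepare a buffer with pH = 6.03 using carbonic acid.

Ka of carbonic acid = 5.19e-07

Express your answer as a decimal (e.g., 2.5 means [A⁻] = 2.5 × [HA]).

pKa = -log(5.19e-07) = 6.2848. pH = pKa + log([A⁻]/[HA]), so log([A⁻]/[HA]) = pH − pKa = 6.03 − 6.2848 = -0.2548. [A⁻]/[HA] = 10^(-0.2548) = 0.556

[A⁻]/[HA] = 0.556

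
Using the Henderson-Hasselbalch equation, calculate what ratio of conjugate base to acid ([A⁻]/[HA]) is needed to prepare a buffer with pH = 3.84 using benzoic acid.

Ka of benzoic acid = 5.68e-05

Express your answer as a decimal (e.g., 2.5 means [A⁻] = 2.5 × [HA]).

pKa = -log(5.68e-05) = 4.2457. pH = pKa + log([A⁻]/[HA]), so log([A⁻]/[HA]) = pH − pKa = 3.84 − 4.2457 = -0.4057. [A⁻]/[HA] = 10^(-0.4057) = 0.393

[A⁻]/[HA] = 0.393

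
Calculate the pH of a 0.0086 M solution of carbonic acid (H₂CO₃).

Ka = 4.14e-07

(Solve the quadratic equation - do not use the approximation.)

x² + Ka×x - Ka×C = 0. Using quadratic formula: [H⁺] = 5.9462e-05

pH = 4.23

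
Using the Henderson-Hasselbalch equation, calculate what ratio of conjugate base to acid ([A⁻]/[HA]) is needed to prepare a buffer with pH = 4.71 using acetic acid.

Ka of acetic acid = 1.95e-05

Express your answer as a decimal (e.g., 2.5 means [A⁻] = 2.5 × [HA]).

pKa = -log(1.95e-05) = 4.7100. pH = pKa + log([A⁻]/[HA]), so log([A⁻]/[HA]) = pH − pKa = 4.71 − 4.7100 = 0.0000. [A⁻]/[HA] = 10^(0.0000) = 1.00

[A⁻]/[HA] = 1.00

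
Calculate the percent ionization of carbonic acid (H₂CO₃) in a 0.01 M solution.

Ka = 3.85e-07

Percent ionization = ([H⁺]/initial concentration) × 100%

Using Ka equilibrium: x² + Ka×x - Ka×C = 0. Solving: [H⁺] = 6.1856e-05. Percent = (6.1856e-05/0.01) × 100

Percent ionization = 0.619%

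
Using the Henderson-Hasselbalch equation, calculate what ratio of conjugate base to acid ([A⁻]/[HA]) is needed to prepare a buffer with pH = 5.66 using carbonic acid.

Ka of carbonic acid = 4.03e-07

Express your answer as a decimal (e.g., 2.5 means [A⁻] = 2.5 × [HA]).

pKa = -log(4.03e-07) = 6.3947. pH = pKa + log([A⁻]/[HA]), so log([A⁻]/[HA]) = pH − pKa = 5.66 − 6.3947 = -0.7347. [A⁻]/[HA] = 10^(-0.7347) = 0.184

[A⁻]/[HA] = 0.184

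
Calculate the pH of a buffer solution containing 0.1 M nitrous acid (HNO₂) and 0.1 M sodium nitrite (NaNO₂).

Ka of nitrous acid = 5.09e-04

pKa = -log(5.09e-04) = 3.29. pH = pKa + log([A⁻]/[HA]) = 3.29 + log(0.1/0.1)

pH = 3.29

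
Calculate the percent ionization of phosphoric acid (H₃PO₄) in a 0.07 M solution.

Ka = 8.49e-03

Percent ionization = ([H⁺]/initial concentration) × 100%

Using Ka equilibrium: x² + Ka×x - Ka×C = 0. Solving: [H⁺] = 2.0500e-02. Percent = (2.0500e-02/0.07) × 100

Percent ionization = 29.3%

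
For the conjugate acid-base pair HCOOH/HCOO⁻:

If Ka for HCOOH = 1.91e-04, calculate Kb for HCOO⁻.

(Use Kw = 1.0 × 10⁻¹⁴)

For a conjugate pair Ka × Kb = Kw, so Kb = Kw/Ka = 1.0 × 10⁻¹⁴ / 1.91e-04 = 5.24e-11.

K_b = 5.24e-11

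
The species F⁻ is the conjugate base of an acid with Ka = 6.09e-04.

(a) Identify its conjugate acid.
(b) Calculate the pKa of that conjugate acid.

(a) The conjugate acid is formed by adding one H⁺ to F⁻, giving HF. (b) pKa = -log(Ka) = -log(6.09e-04) = 3.22.

Conjugate acid: HF; pK_a = 3.22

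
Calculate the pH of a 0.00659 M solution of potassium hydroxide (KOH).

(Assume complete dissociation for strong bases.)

[OH⁻] = 0.00659 M for strong base. pOH = -log[OH⁻] = 2.18, pH = 14 - pOH

pH = 11.82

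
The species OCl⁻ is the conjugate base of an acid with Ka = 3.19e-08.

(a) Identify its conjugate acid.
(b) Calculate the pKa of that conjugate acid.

(a) The conjugate acid is formed by adding one H⁺ to OCl⁻, giving HOCl. (b) pKa = -log(Ka) = -log(3.19e-08) = 7.50.

Conjugate acid: HOCl; pK_a = 7.50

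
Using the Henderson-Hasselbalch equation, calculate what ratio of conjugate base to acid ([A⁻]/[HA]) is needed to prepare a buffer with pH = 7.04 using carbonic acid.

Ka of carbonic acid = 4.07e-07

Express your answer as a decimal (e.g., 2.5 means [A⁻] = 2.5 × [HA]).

pKa = -log(4.07e-07) = 6.3904. pH = pKa + log([A⁻]/[HA]), so log([A⁻]/[HA]) = pH − pKa = 7.04 − 6.3904 = 0.6496. [A⁻]/[HA] = 10^(0.6496) = 4.46

[A⁻]/[HA] = 4.46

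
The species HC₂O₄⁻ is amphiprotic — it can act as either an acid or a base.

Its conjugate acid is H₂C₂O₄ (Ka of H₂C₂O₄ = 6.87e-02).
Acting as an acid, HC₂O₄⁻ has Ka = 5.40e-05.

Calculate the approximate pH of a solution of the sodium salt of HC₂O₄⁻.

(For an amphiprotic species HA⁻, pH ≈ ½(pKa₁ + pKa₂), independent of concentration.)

pKa₁ = -log(6.87e-02) = 1.16; pKa₂ = -log(5.40e-05) = 4.27. For an amphiprotic species, pH ≈ ½(pKa₁ + pKa₂) = ½(1.16 + 4.27) = 2.72.

pH = 2.72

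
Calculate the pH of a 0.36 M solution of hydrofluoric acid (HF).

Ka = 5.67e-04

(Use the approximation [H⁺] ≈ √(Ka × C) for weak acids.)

[H⁺] = √(Ka × C) = √(5.67e-04 × 0.36) = 1.4287e-02. pH = -log(1.4287e-02)

pH = 1.85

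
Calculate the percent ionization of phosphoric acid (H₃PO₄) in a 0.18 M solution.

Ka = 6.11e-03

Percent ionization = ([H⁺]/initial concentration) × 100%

Using Ka equilibrium: x² + Ka×x - Ka×C = 0. Solving: [H⁺] = 3.0249e-02. Percent = (3.0249e-02/0.18) × 100

Percent ionization = 16.8%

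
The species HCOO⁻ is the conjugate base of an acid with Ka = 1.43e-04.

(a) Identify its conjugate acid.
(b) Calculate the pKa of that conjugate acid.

(a) The conjugate acid is formed by adding one H⁺ to HCOO⁻, giving HCOOH. (b) pKa = -log(Ka) = -log(1.43e-04) = 3.84.

Conjugate acid: HCOOH; pK_a = 3.84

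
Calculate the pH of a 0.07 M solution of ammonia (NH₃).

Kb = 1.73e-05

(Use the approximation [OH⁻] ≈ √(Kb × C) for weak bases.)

[OH⁻] = √(Kb × C) = √(1.73e-05 × 0.07) = 1.1005e-03. pOH = 2.96, pH = 14 - pOH

pH = 11.04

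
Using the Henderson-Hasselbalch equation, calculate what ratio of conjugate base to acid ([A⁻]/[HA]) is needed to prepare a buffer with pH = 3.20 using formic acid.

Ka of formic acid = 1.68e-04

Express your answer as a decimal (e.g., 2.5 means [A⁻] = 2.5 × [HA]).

pKa = -log(1.68e-04) = 3.7747. pH = pKa + log([A⁻]/[HA]), so log([A⁻]/[HA]) = pH − pKa = 3.20 − 3.7747 = -0.5747. [A⁻]/[HA] = 10^(-0.5747) = 0.266

[A⁻]/[HA] = 0.266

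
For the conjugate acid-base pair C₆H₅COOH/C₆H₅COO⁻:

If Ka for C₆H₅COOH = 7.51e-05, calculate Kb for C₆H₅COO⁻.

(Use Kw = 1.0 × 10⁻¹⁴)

For a conjugate pair Ka × Kb = Kw, so Kb = Kw/Ka = 1.0 × 10⁻¹⁴ / 7.51e-05 = 1.33e-10.

K_b = 1.33e-10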